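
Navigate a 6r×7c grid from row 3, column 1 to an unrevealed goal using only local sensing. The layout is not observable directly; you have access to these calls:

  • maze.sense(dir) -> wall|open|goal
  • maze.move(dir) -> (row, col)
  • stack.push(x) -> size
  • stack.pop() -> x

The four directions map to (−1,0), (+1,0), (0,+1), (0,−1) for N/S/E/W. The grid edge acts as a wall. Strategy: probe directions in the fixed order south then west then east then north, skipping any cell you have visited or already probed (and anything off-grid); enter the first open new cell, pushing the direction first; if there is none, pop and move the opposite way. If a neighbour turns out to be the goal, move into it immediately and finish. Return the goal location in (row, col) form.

==> maze.sense(dir: south)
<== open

==> stack.push(x: south)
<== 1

==> maze.move(dir: south)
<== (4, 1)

==> maze.sense(dir: south)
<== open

==> stack.push(x: south)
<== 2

==> maze.move(dir: south)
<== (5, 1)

==> maze.sense(dir: west)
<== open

==> stack.push(x: west)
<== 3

==> maze.move(dir: west)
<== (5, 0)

==> maze.sense(dir: north)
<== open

==> stack.push(x: north)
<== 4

==> maze.move(dir: north)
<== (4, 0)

==> maze.sense(dir: north)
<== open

==> stack.push(x: north)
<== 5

==> maze.move(dir: north)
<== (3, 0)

==> maze.sense(dir: north)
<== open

==> stack.push(x: north)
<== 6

==> maze.move(dir: north)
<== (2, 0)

==> maze.sense(dir: east)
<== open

==> stack.push(x: east)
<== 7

==> maze.move(dir: east)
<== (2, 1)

==> maze.sense(dir: east)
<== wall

==> maze.sense(dir: north)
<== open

==> stack.push(x: north)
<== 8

==> maze.move(dir: north)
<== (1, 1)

==> maze.sense(dir: west)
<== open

==> stack.push(x: west)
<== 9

==> maze.move(dir: west)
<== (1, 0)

==> maze.sense(dir: north)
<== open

==> stack.push(x: north)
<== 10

==> maze.move(dir: north)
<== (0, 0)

==> maze.sense(dir: east)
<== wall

==> stack.pop()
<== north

==> maze.move(dir: south)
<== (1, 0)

==> stack.pop()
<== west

==> maze.move(dir: east)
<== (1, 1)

==> maze.sense(dir: east)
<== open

==> stack.push(x: east)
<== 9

==> maze.move(dir: east)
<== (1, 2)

==> maze.sense(dir: east)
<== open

==> stack.push(x: east)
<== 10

==> maze.move(dir: east)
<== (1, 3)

==> maze.sense(dir: south)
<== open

==> stack.push(x: south)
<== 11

==> maze.move(dir: south)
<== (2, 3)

==> maze.sense(dir: south)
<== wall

==> maze.sense(dir: east)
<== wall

==> stack.pop()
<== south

==> maze.move(dir: north)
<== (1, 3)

==> maze.sense(dir: east)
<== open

==> stack.push(x: east)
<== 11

==> maze.move(dir: east)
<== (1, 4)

==> maze.sense(dir: east)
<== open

==> stack.push(x: east)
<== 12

==> maze.move(dir: east)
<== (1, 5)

==> maze.sense(dir: south)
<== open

==> stack.push(x: south)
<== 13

==> maze.move(dir: south)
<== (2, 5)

==> maze.sense(dir: south)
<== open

==> stack.push(x: south)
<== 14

==> maze.move(dir: south)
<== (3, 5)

==> maze.sense(dir: south)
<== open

==> stack.push(x: south)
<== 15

==> maze.move(dir: south)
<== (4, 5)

==> maze.sense(dir: south)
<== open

==> stack.push(x: south)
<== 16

==> maze.move(dir: south)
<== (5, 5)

==> maze.sense(dir: west)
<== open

==> stack.push(x: west)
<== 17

==> maze.move(dir: west)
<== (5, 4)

==> maze.sense(dir: west)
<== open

==> stack.push(x: west)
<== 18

==> maze.move(dir: west)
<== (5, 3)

==> maze.sense(dir: west)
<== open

==> stack.push(x: west)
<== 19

==> maze.move(dir: west)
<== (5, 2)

==> maze.sense(dir: north)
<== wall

==> stack.pop()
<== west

==> maze.move(dir: east)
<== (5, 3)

==> maze.sense(dir: north)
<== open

==> stack.push(x: north)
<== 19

==> maze.move(dir: north)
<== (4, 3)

==> maze.sense(dir: east)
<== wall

==> stack.pop()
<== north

==> maze.move(dir: south)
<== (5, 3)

==> stack.pop()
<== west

==> maze.move(dir: east)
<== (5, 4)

==> stack.pop()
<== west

==> maze.move(dir: east)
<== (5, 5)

==> maze.sense(dir: east)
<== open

==> stack.push(x: east)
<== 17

==> maze.move(dir: east)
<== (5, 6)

==> maze.sense(dir: north)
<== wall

==> stack.pop()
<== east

==> maze.move(dir: west)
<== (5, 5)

==> stack.pop()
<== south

==> maze.move(dir: north)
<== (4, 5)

==> stack.pop()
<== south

==> maze.move(dir: north)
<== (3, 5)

==> maze.sense(dir: west)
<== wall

==> maze.sense(dir: east)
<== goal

==> maze.move(dir: east)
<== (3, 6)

Answer: (3, 6)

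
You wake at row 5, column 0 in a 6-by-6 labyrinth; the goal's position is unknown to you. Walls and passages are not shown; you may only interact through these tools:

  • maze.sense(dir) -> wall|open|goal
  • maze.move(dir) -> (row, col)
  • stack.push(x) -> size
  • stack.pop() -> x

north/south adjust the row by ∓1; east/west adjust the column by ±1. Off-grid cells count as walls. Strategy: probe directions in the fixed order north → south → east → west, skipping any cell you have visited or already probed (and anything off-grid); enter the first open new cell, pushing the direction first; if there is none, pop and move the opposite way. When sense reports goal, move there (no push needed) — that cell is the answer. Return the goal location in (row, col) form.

# 1. maze.sense(north) ~> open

# 2. stack.push(north) ~> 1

# 3. maze.move(north) ~> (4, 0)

# 4. maze.sense(north) ~> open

# 5. stack.push(north) ~> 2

# 6. maze.move(north) ~> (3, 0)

# 7. maze.sense(north) ~> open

# 8. stack.push(north) ~> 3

# 9. maze.move(north) ~> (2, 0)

# 10. maze.sense(north) ~> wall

# 11. maze.sense(east) ~> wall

# 12. stack.pop() ~> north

# 13. maze.move(south) ~> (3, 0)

# 14. maze.sense(east) ~> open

# 15. stack.push(east) ~> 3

# 16. maze.move(east) ~> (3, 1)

# 17. maze.sense(south) ~> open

# 18. stack.push(south) ~> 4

# 19. maze.move(south) ~> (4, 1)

# 20. maze.sense(south) ~> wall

# 21. maze.sense(east) ~> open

# 22. stack.push(east) ~> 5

# 23. maze.move(east) ~> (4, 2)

# 24. maze.sense(north) ~> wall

# 25. maze.sense(south) ~> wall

# 26. maze.sense(east) ~> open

# 27. stack.push(east) ~> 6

# 28. maze.move(east) ~> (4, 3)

# 29. maze.sense(north) ~> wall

# 30. maze.sense(south) ~> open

# 31. stack.push(south) ~> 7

# 32. maze.move(south) ~> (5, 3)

# 33. maze.sense(east) ~> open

# 34. stack.push(east) ~> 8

# 35. maze.move(east) ~> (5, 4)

# 36. maze.sense(north) ~> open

# 37. stack.push(north) ~> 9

# 38. maze.move(north) ~> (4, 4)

# 39. maze.sense(north) ~> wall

# 40. maze.sense(east) ~> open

# 41. stack.push(east) ~> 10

# 42. maze.move(east) ~> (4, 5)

# 43. maze.sense(north) ~> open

# 44. stack.push(north) ~> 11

# 45. maze.move(north) ~> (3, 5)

# 46. maze.sense(north) ~> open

# 47. stack.push(north) ~> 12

# 48. maze.move(north) ~> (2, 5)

# 49. maze.sense(north) ~> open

# 50. stack.push(north) ~> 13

# 51. maze.move(north) ~> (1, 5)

# 52. maze.sense(north) ~> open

# 53. stack.push(north) ~> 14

# 54. maze.move(north) ~> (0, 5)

# 55. maze.sense(west) ~> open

# 56. stack.push(west) ~> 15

# 57. maze.move(west) ~> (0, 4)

# 58. maze.sense(south) ~> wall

# 59. maze.sense(west) ~> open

# 60. stack.push(west) ~> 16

# 61. maze.move(west) ~> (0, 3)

# 62. maze.sense(south) ~> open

# 63. stack.push(south) ~> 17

# 64. maze.move(south) ~> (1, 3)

# 65. maze.sense(south) ~> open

# 66. stack.push(south) ~> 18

# 67. maze.move(south) ~> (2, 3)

# 68. maze.sense(east) ~> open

# 69. stack.push(east) ~> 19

# 70. maze.move(east) ~> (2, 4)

# 71. stack.pop() ~> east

# 72. maze.move(west) ~> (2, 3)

# 73. maze.sense(west) ~> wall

# 74. stack.pop() ~> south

# 75. maze.move(north) ~> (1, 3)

# 76. maze.sense(west) ~> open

# 77. stack.push(west) ~> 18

# 78. maze.move(west) ~> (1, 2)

# 79. maze.sense(north) ~> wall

# 80. maze.sense(west) ~> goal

# 81. maze.move(west) ~> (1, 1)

Answer: (1, 1)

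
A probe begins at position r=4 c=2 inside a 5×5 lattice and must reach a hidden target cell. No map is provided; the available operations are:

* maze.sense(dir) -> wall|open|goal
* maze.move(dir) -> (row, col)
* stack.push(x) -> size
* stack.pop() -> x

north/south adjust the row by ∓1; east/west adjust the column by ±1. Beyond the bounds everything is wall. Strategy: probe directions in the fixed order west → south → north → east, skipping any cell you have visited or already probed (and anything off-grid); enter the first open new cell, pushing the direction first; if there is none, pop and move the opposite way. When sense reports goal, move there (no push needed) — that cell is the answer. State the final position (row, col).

-> sense(west)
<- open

-> push(west)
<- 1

-> move(west)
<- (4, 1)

-> sense(west)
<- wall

-> sense(north)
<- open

-> push(north)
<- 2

-> move(north)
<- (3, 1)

-> sense(west)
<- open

-> push(west)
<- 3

-> move(west)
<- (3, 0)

-> sense(north)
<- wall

-> pop()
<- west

-> move(east)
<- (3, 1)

-> sense(north)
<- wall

-> sense(east)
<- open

-> push(east)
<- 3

-> move(east)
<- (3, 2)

-> sense(north)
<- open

-> push(north)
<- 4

-> move(north)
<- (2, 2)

-> sense(north)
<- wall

-> sense(east)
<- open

-> push(east)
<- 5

-> move(east)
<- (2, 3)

-> sense(south)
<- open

-> push(south)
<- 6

-> move(south)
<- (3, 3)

-> sense(south)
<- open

-> push(south)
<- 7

-> move(south)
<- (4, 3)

-> sense(east)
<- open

-> push(east)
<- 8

-> move(east)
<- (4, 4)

-> sense(north)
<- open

-> push(north)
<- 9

-> move(north)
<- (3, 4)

-> sense(north)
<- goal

-> move(north)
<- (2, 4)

Answer: (2, 4)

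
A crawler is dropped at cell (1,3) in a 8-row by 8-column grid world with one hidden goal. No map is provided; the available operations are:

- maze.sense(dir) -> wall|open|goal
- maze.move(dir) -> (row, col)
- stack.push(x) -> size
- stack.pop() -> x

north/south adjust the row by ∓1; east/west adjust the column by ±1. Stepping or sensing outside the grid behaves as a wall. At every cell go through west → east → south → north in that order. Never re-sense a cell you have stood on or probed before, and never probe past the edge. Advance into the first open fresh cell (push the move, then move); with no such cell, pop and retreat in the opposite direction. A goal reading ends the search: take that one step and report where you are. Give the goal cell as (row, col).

Invoking sense(west), which returns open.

I use push(west), giving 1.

Next I call move(west), and observe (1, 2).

I use sense(west), and get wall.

I call sense(south), : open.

I use push(south), yielding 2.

Calling move(south), yielding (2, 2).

Using sense(west), and observe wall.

Next I call sense(east), → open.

I try push(east), yielding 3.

Next I call move(east), — result: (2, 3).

I run sense(east), yielding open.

Next I call push(east), and observe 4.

Then move(east), yielding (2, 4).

Now I run sense(east), and see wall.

I invoke sense(south), and see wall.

Next I call sense(north), and see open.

I try push(north), giving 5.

Using move(north), yielding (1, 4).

Using sense(east), → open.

I call push(east), yielding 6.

I try move(east), which returns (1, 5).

I invoke sense(east), and see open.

I use push(east), — result: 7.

Calling move(east), — result: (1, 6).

I use sense(east), and see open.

Using push(east), giving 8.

Invoking move(east), : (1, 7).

I invoke sense(south), — result: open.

Invoking push(south), → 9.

I invoke move(south), and get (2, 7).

I run sense(west), yielding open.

Next I call push(west), → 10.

Invoking move(west), and observe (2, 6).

Then sense(south), yielding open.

Calling push(south), and observe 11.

Invoking move(south), and get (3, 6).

I run sense(west), and see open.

Then push(west), : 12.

Next I call move(west), : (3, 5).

Next I call sense(south), and get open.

I run push(south), and see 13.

Calling move(south), giving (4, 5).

Using sense(west), — result: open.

Using push(west), giving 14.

Next I call move(west), giving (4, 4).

I call sense(west), which returns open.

Using push(west), — result: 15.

I call move(west), and see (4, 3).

I invoke sense(west), and get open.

Then push(west), and get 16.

I use move(west), : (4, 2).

I use sense(west), : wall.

I call sense(south), giving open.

I run push(south), → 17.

I call move(south), and observe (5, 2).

Calling sense(west), → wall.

Now I run sense(east), and get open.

Now I run push(east), and get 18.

I run move(east), → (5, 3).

Using sense(east), giving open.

Now I run push(east), yielding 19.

Using move(east), giving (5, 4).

Using sense(east), and get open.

I try push(east), : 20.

Now I run move(east), : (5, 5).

Invoking sense(east), which returns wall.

Calling sense(south), : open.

Then push(south), yielding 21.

Using move(south), and get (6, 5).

Calling sense(west), : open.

I call push(west), : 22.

Invoking move(west), — result: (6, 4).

Then sense(west), which returns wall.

Then sense(south), — result: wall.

Now I run pop(), which returns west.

Calling move(east), and get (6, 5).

Then sense(east), giving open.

I run push(east), and see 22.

Then move(east), and see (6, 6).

I use sense(east), giving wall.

I use sense(south), yielding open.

Calling push(south), → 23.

Invoking move(south), → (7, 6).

I run sense(west), which returns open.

Then push(west), : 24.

I use move(west), and see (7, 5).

Invoking pop, and observe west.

Now I run move(east), and see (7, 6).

Calling sense(east), yielding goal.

I try move(east), and observe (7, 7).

Answer: (7, 7)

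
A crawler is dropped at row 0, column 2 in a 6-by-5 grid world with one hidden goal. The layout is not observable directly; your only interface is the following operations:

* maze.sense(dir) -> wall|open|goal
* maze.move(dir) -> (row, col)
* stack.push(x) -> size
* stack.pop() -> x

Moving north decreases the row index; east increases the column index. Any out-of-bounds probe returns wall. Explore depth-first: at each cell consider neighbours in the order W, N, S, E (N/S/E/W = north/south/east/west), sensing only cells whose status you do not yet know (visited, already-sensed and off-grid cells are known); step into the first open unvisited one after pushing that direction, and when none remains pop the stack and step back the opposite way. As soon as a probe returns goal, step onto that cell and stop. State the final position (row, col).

% sense dir='west'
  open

% push x='west'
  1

% move dir='west'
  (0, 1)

% sense dir='west'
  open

% push x='west'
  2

% move dir='west'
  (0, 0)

% sense dir='south'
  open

% push x='south'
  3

% move dir='south'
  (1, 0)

% sense dir='south'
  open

% push x='south'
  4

% move dir='south'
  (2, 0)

% sense dir='south'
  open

% push x='south'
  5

% move dir='south'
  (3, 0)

% sense dir='south'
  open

% push x='south'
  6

% move dir='south'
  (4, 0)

% sense dir='south'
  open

% push x='south'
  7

% move dir='south'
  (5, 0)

% sense dir='east'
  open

% push x='east'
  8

% move dir='east'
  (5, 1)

% sense dir='north'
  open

% push x='north'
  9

% move dir='north'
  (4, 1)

% sense dir='north'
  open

% push x='north'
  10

% move dir='north'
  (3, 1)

% sense dir='north'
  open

% push x='north'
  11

% move dir='north'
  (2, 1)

% sense dir='north'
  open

% push x='north'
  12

% move dir='north'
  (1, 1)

% sense dir='east'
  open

% push x='east'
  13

% move dir='east'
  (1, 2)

% sense dir='south'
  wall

% sense dir='east'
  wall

% pop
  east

% move dir='west'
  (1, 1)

% pop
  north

% move dir='south'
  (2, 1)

% pop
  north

% move dir='south'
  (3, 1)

% sense dir='east'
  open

% push x='east'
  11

% move dir='east'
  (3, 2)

% sense dir='south'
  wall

% sense dir='east'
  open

% push x='east'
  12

% move dir='east'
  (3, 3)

% sense dir='north'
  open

% push x='north'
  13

% move dir='north'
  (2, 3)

% sense dir='east'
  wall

% pop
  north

% move dir='south'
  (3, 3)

% sense dir='south'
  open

% push x='south'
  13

% move dir='south'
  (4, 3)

% sense dir='south'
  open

% push x='south'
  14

% move dir='south'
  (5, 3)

% sense dir='west'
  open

% push x='west'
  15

% move dir='west'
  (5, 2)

% pop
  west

% move dir='east'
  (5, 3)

% sense dir='east'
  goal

% move dir='east'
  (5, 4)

Answer: (5, 4)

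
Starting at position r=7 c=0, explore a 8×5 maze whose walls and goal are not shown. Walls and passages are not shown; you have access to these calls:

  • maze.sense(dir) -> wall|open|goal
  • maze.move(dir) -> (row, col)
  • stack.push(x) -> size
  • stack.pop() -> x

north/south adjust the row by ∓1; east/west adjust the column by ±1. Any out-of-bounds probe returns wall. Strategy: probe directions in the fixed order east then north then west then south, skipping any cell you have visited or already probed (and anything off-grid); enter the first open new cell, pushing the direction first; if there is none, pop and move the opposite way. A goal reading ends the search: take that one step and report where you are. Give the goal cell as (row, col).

·→ sense(dir→east)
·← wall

·→ sense(dir→north)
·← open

·→ push(x→north)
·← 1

·→ move(dir→north)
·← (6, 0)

·→ sense(dir→east)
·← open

·→ push(x→east)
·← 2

·→ move(dir→east)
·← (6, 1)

·→ sense(dir→east)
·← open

·→ push(x→east)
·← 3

·→ move(dir→east)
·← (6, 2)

·→ sense(dir→east)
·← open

·→ push(x→east)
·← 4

·→ move(dir→east)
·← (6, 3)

·→ sense(dir→east)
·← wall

·→ sense(dir→north)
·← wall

·→ sense(dir→south)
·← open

·→ push(x→south)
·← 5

·→ move(dir→south)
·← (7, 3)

·→ sense(dir→east)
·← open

·→ push(x→east)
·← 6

·→ move(dir→east)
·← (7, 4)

·→ pop()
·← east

·→ move(dir→west)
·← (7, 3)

·→ sense(dir→west)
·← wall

·→ pop()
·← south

·→ move(dir→north)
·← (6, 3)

·→ pop()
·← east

·→ move(dir→west)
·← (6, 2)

·→ sense(dir→north)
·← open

·→ push(x→north)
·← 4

·→ move(dir→north)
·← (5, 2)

·→ sense(dir→north)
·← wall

·→ sense(dir→west)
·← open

·→ push(x→west)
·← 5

·→ move(dir→west)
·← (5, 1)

·→ sense(dir→north)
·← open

·→ push(x→north)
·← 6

·→ move(dir→north)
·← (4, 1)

·→ sense(dir→north)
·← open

·→ push(x→north)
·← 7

·→ move(dir→north)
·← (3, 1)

·→ sense(dir→east)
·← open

·→ push(x→east)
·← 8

·→ move(dir→east)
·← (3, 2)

·→ sense(dir→east)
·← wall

·→ sense(dir→north)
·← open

·→ push(x→north)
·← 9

·→ move(dir→north)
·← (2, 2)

·→ sense(dir→east)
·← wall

·→ sense(dir→north)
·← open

·→ push(x→north)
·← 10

·→ move(dir→north)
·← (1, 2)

·→ sense(dir→east)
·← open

·→ push(x→east)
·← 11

·→ move(dir→east)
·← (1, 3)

·→ sense(dir→east)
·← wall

·→ sense(dir→north)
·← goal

·→ move(dir→north)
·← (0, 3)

Answer: (0, 3)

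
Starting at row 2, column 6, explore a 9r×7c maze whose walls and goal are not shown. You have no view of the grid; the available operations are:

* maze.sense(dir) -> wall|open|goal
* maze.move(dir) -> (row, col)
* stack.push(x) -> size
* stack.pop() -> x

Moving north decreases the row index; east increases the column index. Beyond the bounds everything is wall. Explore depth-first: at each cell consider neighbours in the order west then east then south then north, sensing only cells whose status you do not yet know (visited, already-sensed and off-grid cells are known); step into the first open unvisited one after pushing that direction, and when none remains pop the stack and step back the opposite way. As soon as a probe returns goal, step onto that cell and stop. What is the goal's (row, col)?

I call maze.sense passing dir: west, — result: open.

I use stack.push passing x: west, yielding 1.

Now I run maze.move passing dir: west, → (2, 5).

I invoke maze.sense passing dir: west, giving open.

Now I run stack.push passing x: west, : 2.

Using maze.move passing dir: west, giving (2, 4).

Invoking maze.sense passing dir: west, and see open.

Next I call stack.push passing x: west, yielding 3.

Using maze.move passing dir: west, and get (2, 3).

I invoke maze.sense passing dir: west, and get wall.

I use maze.sense passing dir: south, — result: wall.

Then maze.sense passing dir: north, and see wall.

Calling stack.pop, yielding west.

I call maze.move passing dir: east, → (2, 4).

I call maze.sense passing dir: south, giving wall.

Now I run maze.sense passing dir: north, yielding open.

Next I call stack.push passing x: north, yielding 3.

Then maze.move passing dir: north, giving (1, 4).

I use maze.sense passing dir: east, giving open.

Using stack.push passing x: east, and see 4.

Now I run maze.move passing dir: east, — result: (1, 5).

Next I call maze.sense passing dir: east, and get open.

I run stack.push passing x: east, and get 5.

I try maze.move passing dir: east, → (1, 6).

Invoking maze.sense passing dir: north, — result: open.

I invoke stack.push passing x: north, and get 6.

Invoking maze.move passing dir: north, — result: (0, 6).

I use maze.sense passing dir: west, which returns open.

Calling stack.push passing x: west, which returns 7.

Invoking maze.move passing dir: west, giving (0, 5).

Now I run maze.sense passing dir: west, and observe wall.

I invoke stack.pop(), giving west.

I call maze.move passing dir: east, yielding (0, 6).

Using stack.pop, giving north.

Invoking maze.move passing dir: south, and observe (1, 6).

I call stack.pop(), : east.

I run maze.move passing dir: west, : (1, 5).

I run stack.pop(), : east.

Now I run maze.move passing dir: west, yielding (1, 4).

I use stack.pop(), and see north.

I use maze.move passing dir: south, and observe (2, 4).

Next I call stack.pop(), giving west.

Using maze.move passing dir: east, which returns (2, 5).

Then maze.sense passing dir: south, : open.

I invoke stack.push passing x: south, — result: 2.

Calling maze.move passing dir: south, — result: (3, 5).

Using maze.sense passing dir: east, giving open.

Next I call stack.push passing x: east, and see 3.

I use maze.move passing dir: east, — result: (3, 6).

Using maze.sense passing dir: south, and get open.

I use stack.push passing x: south, → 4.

Now I run maze.move passing dir: south, giving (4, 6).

Calling maze.sense passing dir: west, which returns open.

Then stack.push passing x: west, → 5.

I use maze.move passing dir: west, yielding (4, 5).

I call maze.sense passing dir: west, — result: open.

Now I run stack.push passing x: west, — result: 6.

Using maze.move passing dir: west, and see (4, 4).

I try maze.sense passing dir: west, : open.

Invoking stack.push passing x: west, and observe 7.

Next I call maze.move passing dir: west, and see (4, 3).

I call maze.sense passing dir: west, and see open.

Using stack.push passing x: west, → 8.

I run maze.move passing dir: west, : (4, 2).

I invoke maze.sense passing dir: west, and see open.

Next I call stack.push passing x: west, giving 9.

Now I run maze.move passing dir: west, : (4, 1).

Using maze.sense passing dir: west, and get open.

I try stack.push passing x: west, — result: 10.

I call maze.move passing dir: west, → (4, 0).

I try maze.sense passing dir: south, yielding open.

I invoke stack.push passing x: south, → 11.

I try maze.move passing dir: south, and see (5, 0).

I call maze.sense passing dir: east, and get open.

I use stack.push passing x: east, and observe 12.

I use maze.move passing dir: east, giving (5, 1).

Now I run maze.sense passing dir: east, which returns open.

I use stack.push passing x: east, → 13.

I run maze.move passing dir: east, and get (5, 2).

I try maze.sense passing dir: east, giving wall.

Invoking maze.sense passing dir: south, : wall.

I invoke stack.pop(), and observe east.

Calling maze.move passing dir: west, and observe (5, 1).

Calling maze.sense passing dir: south, and get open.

I use stack.push passing x: south, and observe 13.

I call maze.move passing dir: south, and observe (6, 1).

I use maze.sense passing dir: west, → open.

Using stack.push passing x: west, yielding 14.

I use maze.move passing dir: west, and observe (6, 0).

Next I call maze.sense passing dir: south, and get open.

I use stack.push passing x: south, → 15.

I use maze.move passing dir: south, which returns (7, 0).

Using maze.sense passing dir: east, and see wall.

I use maze.sense passing dir: south, and see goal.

I invoke maze.move passing dir: south, : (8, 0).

Answer: (8, 0)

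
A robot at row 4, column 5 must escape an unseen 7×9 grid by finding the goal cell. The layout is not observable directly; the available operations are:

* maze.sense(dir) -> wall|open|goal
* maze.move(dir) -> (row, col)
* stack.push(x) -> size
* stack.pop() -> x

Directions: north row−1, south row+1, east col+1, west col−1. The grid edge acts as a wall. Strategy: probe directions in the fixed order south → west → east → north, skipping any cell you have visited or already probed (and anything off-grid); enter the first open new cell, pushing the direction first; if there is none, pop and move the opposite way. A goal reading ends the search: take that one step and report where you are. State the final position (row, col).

~$ sense south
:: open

~$ push south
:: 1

~$ move south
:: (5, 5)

~$ sense south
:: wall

~$ sense west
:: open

~$ push west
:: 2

~$ move west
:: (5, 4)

~$ sense south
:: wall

~$ sense west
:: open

~$ push west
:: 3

~$ move west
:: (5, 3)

~$ sense south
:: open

~$ push south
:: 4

~$ move south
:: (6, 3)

~$ sense west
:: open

~$ push west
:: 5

~$ move west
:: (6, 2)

~$ sense west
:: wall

~$ sense north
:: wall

~$ pop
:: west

~$ move east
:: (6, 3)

~$ pop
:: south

~$ move north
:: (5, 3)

~$ sense north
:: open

~$ push north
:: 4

~$ move north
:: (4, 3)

~$ sense west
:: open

~$ push west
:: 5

~$ move west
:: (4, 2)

~$ sense west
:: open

~$ push west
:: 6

~$ move west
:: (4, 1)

~$ sense south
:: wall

~$ sense west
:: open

~$ push west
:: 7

~$ move west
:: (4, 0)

~$ sense south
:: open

~$ push south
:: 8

~$ move south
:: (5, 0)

~$ sense south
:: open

~$ push south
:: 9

~$ move south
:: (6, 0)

~$ pop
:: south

~$ move north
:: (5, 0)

~$ pop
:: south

~$ move north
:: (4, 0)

~$ sense north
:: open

~$ push north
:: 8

~$ move north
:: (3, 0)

~$ sense east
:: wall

~$ sense north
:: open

~$ push north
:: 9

~$ move north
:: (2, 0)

~$ sense east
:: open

~$ push east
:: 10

~$ move east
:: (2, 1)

~$ sense east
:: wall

~$ sense north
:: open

~$ push north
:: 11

~$ move north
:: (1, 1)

~$ sense west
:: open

~$ push west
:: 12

~$ move west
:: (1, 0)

~$ sense north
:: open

~$ push north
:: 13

~$ move north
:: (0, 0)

~$ sense east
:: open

~$ push east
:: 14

~$ move east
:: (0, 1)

~$ sense east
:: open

~$ push east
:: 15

~$ move east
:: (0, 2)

~$ sense south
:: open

~$ push south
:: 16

~$ move south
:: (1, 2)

~$ sense east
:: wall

~$ pop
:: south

~$ move north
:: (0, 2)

~$ sense east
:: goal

~$ move east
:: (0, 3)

Answer: (0, 3)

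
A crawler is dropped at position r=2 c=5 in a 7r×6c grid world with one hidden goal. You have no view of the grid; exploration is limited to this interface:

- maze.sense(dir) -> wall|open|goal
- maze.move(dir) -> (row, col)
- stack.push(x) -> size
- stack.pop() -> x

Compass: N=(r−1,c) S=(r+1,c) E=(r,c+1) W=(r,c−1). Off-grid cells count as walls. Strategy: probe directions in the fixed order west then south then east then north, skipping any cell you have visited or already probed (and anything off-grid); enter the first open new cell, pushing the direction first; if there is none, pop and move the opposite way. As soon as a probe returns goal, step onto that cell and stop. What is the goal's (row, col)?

! 1. maze.sense(dir=west) => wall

! 2. maze.sense(dir=south) => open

! 3. stack.push(x=south) => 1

! 4. maze.move(dir=south) => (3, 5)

! 5. maze.sense(dir=west) => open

! 6. stack.push(x=west) => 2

! 7. maze.move(dir=west) => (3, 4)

! 8. maze.sense(dir=west) => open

! 9. stack.push(x=west) => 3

! 10. maze.move(dir=west) => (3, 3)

! 11. maze.sense(dir=west) => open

! 12. stack.push(x=west) => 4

! 13. maze.move(dir=west) => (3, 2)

! 14. maze.sense(dir=west) => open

! 15. stack.push(x=west) => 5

! 16. maze.move(dir=west) => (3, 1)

! 17. maze.sense(dir=west) => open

! 18. stack.push(x=west) => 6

! 19. maze.move(dir=west) => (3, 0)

! 20. maze.sense(dir=south) => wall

! 21. maze.sense(dir=north) => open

! 22. stack.push(x=north) => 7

! 23. maze.move(dir=north) => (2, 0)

! 24. maze.sense(dir=east) => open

! 25. stack.push(x=east) => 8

! 26. maze.move(dir=east) => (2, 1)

! 27. maze.sense(dir=east) => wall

! 28. maze.sense(dir=north) => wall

! 29. stack.pop() => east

! 30. maze.move(dir=west) => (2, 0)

! 31. maze.sense(dir=north) => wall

! 32. stack.pop() => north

! 33. maze.move(dir=south) => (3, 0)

! 34. stack.pop() => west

! 35. maze.move(dir=east) => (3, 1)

! 36. maze.sense(dir=south) => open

! 37. stack.push(x=south) => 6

! 38. maze.move(dir=south) => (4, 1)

! 39. maze.sense(dir=south) => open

! 40. stack.push(x=south) => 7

! 41. maze.move(dir=south) => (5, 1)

! 42. maze.sense(dir=west) => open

! 43. stack.push(x=west) => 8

! 44. maze.move(dir=west) => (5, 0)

! 45. maze.sense(dir=south) => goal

! 46. maze.move(dir=south) => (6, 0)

Answer: (6, 0)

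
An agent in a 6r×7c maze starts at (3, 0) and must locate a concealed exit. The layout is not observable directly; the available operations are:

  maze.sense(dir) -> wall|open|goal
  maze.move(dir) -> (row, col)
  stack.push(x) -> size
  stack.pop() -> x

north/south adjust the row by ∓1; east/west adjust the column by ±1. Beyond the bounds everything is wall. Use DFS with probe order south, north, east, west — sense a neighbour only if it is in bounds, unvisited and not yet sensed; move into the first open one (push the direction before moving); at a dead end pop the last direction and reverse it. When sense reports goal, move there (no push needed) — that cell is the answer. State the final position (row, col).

I try maze.sense passing dir→south, and get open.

Now I run stack.push passing x→south, : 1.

Next I call maze.move passing dir→south, → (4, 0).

I invoke maze.sense passing dir→south, → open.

Next I call stack.push passing x→south, and see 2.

I use maze.move passing dir→south, yielding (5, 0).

Using maze.sense passing dir→east, and see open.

I invoke stack.push passing x→east, — result: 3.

Now I run maze.move passing dir→east, → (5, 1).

Invoking maze.sense passing dir→north, → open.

I run stack.push passing x→north, and get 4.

Invoking maze.move passing dir→north, and get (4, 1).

Next I call maze.sense passing dir→north, yielding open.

I call stack.push passing x→north, which returns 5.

Now I run maze.move passing dir→north, — result: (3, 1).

I invoke maze.sense passing dir→north, which returns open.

Using stack.push passing x→north, → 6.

Next I call maze.move passing dir→north, — result: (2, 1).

I try maze.sense passing dir→north, : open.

Now I run stack.push passing x→north, yielding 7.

Calling maze.move passing dir→north, → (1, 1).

Next I call maze.sense passing dir→north, giving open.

Using stack.push passing x→north, and see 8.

I invoke maze.move passing dir→north, yielding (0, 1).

I call maze.sense passing dir→east, and observe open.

I use stack.push passing x→east, and get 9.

Now I run maze.move passing dir→east, and get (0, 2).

I try maze.sense passing dir→south, : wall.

Then maze.sense passing dir→east, → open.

Invoking stack.push passing x→east, and see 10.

I use maze.move passing dir→east, — result: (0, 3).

I call maze.sense passing dir→south, : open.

Next I call stack.push passing x→south, giving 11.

I invoke maze.move passing dir→south, : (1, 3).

Calling maze.sense passing dir→south, : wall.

Invoking maze.sense passing dir→east, and see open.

I run stack.push passing x→east, yielding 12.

I try maze.move passing dir→east, — result: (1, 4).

I call maze.sense passing dir→south, and get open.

Next I call stack.push passing x→south, and see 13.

Next I call maze.move passing dir→south, and get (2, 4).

Next I call maze.sense passing dir→south, — result: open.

I run stack.push passing x→south, yielding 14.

Invoking maze.move passing dir→south, and observe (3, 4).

Now I run maze.sense passing dir→south, yielding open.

I try stack.push passing x→south, and get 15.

I try maze.move passing dir→south, yielding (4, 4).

I invoke maze.sense passing dir→south, → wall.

I call maze.sense passing dir→east, giving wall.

I invoke maze.sense passing dir→west, yielding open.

Now I run stack.push passing x→west, : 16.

Then maze.move passing dir→west, : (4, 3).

I call maze.sense passing dir→south, which returns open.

I invoke stack.push passing x→south, — result: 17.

I try maze.move passing dir→south, and get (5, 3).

Next I call maze.sense passing dir→west, — result: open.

Using stack.push passing x→west, and observe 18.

I use maze.move passing dir→west, → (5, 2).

I invoke maze.sense passing dir→north, and get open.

Next I call stack.push passing x→north, yielding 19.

Invoking maze.move passing dir→north, giving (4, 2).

I call maze.sense passing dir→north, — result: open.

Now I run stack.push passing x→north, yielding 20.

Invoking maze.move passing dir→north, and get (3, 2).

Then maze.sense passing dir→north, — result: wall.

Invoking maze.sense passing dir→east, yielding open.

Next I call stack.push passing x→east, which returns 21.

Now I run maze.move passing dir→east, → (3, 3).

Using stack.pop, which returns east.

Then maze.move passing dir→west, which returns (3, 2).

Using stack.pop(), and see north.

I call maze.move passing dir→south, — result: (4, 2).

Calling stack.pop(), : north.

I invoke maze.move passing dir→south, which returns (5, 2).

I run stack.pop(), and observe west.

I call maze.move passing dir→east, giving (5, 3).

Invoking stack.pop, — result: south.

I use maze.move passing dir→north, and see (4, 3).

Then stack.pop(), giving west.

I try maze.move passing dir→east, and see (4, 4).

I try stack.pop, giving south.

Then maze.move passing dir→north, and see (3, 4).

Calling maze.sense passing dir→east, which returns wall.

Now I run stack.pop, and get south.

I use maze.move passing dir→north, → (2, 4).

I call maze.sense passing dir→east, — result: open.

Calling stack.push passing x→east, and observe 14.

Next I call maze.move passing dir→east, and get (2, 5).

Invoking maze.sense passing dir→north, : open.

I invoke stack.push passing x→north, which returns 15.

I try maze.move passing dir→north, and get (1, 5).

Calling maze.sense passing dir→north, — result: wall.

Then maze.sense passing dir→east, which returns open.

I use stack.push passing x→east, and observe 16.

I call maze.move passing dir→east, and see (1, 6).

I call maze.sense passing dir→south, → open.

I try stack.push passing x→south, yielding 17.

I invoke maze.move passing dir→south, and observe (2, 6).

Next I call maze.sense passing dir→south, → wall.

Invoking stack.pop, yielding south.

Next I call maze.move passing dir→north, giving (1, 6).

Invoking maze.sense passing dir→north, and observe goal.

I use maze.move passing dir→north, which returns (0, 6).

Answer: (0, 6)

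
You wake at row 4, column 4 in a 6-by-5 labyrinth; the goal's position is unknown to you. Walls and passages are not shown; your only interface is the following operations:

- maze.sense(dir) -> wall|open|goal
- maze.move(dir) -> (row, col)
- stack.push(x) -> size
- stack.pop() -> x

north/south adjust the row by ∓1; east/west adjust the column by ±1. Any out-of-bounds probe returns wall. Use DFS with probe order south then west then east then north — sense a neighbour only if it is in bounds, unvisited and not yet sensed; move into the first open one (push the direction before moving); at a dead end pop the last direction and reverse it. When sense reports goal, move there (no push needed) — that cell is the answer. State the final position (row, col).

# maze.sense(dir='south') : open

# stack.push(x='south') : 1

# maze.move(dir='south') : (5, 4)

# maze.sense(dir='west') : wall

# stack.pop() : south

# maze.move(dir='north') : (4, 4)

# maze.sense(dir='west') : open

# stack.push(x='west') : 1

# maze.move(dir='west') : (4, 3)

# maze.sense(dir='west') : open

# stack.push(x='west') : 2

# maze.move(dir='west') : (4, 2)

# maze.sense(dir='south') : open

# stack.push(x='south') : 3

# maze.move(dir='south') : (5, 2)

# maze.sense(dir='west') : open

# stack.push(x='west') : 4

# maze.move(dir='west') : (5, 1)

# maze.sense(dir='west') : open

# stack.push(x='west') : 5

# maze.move(dir='west') : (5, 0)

# maze.sense(dir='north') : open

# stack.push(x='north') : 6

# maze.move(dir='north') : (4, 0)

# maze.sense(dir='east') : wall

# maze.sense(dir='north') : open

# stack.push(x='north') : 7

# maze.move(dir='north') : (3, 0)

# maze.sense(dir='east') : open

# stack.push(x='east') : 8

# maze.move(dir='east') : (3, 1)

# maze.sense(dir='east') : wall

# maze.sense(dir='north') : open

# stack.push(x='north') : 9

# maze.move(dir='north') : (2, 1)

# maze.sense(dir='west') : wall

# maze.sense(dir='east') : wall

# maze.sense(dir='north') : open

# stack.push(x='north') : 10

# maze.move(dir='north') : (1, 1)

# maze.sense(dir='west') : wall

# maze.sense(dir='east') : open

# stack.push(x='east') : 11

# maze.move(dir='east') : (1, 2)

# maze.sense(dir='east') : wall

# maze.sense(dir='north') : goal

# maze.move(dir='north') : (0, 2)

Answer: (0, 2)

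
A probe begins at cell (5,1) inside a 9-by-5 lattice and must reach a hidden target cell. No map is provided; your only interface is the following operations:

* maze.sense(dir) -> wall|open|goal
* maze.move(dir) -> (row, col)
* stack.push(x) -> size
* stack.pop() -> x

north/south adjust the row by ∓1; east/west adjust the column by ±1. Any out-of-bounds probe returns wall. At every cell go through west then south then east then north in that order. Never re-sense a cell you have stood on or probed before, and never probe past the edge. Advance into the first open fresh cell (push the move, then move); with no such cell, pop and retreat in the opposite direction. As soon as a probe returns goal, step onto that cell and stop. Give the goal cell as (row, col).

·→ sense(dir=west)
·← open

·→ push(x=west)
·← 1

·→ move(dir=west)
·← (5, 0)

·→ sense(dir=south)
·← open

·→ push(x=south)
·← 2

·→ move(dir=south)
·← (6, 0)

·→ sense(dir=south)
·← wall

·→ sense(dir=east)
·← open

·→ push(x=east)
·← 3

·→ move(dir=east)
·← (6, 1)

·→ sense(dir=south)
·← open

·→ push(x=south)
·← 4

·→ move(dir=south)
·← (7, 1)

·→ sense(dir=south)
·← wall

·→ sense(dir=east)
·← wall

·→ pop()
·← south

·→ move(dir=north)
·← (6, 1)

·→ sense(dir=east)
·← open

·→ push(x=east)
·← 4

·→ move(dir=east)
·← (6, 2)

·→ sense(dir=east)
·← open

·→ push(x=east)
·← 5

·→ move(dir=east)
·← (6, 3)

·→ sense(dir=south)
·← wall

·→ sense(dir=east)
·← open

·→ push(x=east)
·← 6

·→ move(dir=east)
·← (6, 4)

·→ sense(dir=south)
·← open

·→ push(x=south)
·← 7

·→ move(dir=south)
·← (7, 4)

·→ sense(dir=south)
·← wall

·→ pop()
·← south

·→ move(dir=north)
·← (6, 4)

·→ sense(dir=north)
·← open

·→ push(x=north)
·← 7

·→ move(dir=north)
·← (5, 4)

·→ sense(dir=west)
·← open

·→ push(x=west)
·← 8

·→ move(dir=west)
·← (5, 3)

·→ sense(dir=west)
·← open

·→ push(x=west)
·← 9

·→ move(dir=west)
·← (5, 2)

·→ sense(dir=north)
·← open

·→ push(x=north)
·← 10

·→ move(dir=north)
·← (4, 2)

·→ sense(dir=west)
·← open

·→ push(x=west)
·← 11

·→ move(dir=west)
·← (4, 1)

·→ sense(dir=west)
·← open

·→ push(x=west)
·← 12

·→ move(dir=west)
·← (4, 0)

·→ sense(dir=north)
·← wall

·→ pop()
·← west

·→ move(dir=east)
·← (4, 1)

·→ sense(dir=north)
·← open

·→ push(x=north)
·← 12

·→ move(dir=north)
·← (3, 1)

·→ sense(dir=east)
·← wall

·→ sense(dir=north)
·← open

·→ push(x=north)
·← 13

·→ move(dir=north)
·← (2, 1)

·→ sense(dir=west)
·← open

·→ push(x=west)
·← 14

·→ move(dir=west)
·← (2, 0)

·→ sense(dir=north)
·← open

·→ push(x=north)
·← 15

·→ move(dir=north)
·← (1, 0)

·→ sense(dir=east)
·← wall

·→ sense(dir=north)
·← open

·→ push(x=north)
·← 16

·→ move(dir=north)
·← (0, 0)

·→ sense(dir=east)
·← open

·→ push(x=east)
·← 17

·→ move(dir=east)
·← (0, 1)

·→ sense(dir=east)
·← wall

·→ pop()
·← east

·→ move(dir=west)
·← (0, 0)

·→ pop()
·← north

·→ move(dir=south)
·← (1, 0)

·→ pop()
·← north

·→ move(dir=south)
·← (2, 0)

·→ pop()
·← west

·→ move(dir=east)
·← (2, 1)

·→ sense(dir=east)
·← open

·→ push(x=east)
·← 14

·→ move(dir=east)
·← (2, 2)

·→ sense(dir=east)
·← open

·→ push(x=east)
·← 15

·→ move(dir=east)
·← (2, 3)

·→ sense(dir=south)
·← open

·→ push(x=south)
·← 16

·→ move(dir=south)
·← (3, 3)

·→ sense(dir=south)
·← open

·→ push(x=south)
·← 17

·→ move(dir=south)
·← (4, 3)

·→ sense(dir=east)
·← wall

·→ pop()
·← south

·→ move(dir=north)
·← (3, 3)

·→ sense(dir=east)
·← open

·→ push(x=east)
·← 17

·→ move(dir=east)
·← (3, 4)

·→ sense(dir=north)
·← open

·→ push(x=north)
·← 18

·→ move(dir=north)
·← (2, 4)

·→ sense(dir=north)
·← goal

·→ move(dir=north)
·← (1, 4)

Answer: (1, 4)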